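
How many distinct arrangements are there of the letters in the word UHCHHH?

30

The 6 letters of UHCHHH have repeats: H appearing 4 times.
Dividing 6! = 720 by 4! = 24 for the repeated letters gives 30.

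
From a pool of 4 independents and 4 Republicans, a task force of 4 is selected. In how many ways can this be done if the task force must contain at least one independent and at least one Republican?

68

Unrestricted: C(8,4) = 70 ways to pick any 4 of the 8.
Subtract selections that omit an entire group: no independents → C(4,4) = 1; no Republicans → C(4,4) = 1.
Both groups omitted at once is impossible, so 70 − 2 = 68.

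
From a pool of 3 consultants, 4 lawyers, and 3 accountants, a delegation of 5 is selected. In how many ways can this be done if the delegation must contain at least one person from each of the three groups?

204

Unrestricted: C(10,5) = 252 ways to pick any 5 of the 10.
Subtract selections that omit an entire group: no consultants → C(7,5) = 21; no lawyers → C(6,5) = 6; no accountants → C(7,5) = 21.
Add back selections omitting two groups (i.e. drawn from a single group): C(3,5) + C(4,5) + C(3,5) = 0.
By inclusion–exclusion: 252 − 48 + 0 = 204.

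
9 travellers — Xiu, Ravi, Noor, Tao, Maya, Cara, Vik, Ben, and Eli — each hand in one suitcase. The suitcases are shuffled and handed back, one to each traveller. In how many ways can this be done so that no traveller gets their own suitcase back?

133496

Count assignments avoiding every fixed point. For any j of the 9 travellers fixed to their own suitcase, the other 9−j can be arranged in (9−j)! ways.
By inclusion–exclusion this is Σ_{j=0}^{9} (−1)^j C(9,j)·(9−j)!.
Computing: 362880 − 362880 + 181440 − 60480 + 15120 − 3024 + 504 − 72 + 9 − 1 = 133496.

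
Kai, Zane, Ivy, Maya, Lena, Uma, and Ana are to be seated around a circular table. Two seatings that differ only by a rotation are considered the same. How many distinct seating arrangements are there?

720

Fix one person's seat to break rotational symmetry; the remaining 6 people can be arranged in (6)! = 720 ways.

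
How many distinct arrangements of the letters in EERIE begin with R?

Fix R in the first position and arrange the remaining 4 letters.
Those 4 letters have E appearing 3 times, giving (4)!/(3!) = 4.

4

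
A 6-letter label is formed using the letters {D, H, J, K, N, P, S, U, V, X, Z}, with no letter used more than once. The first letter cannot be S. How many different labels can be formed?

302400

The first letter has 11−1 = 10 choices (anything except S).
The remaining 5 letters are filled from the other 10 symbols without repetition: 10 × 9 × 8 × 7 × 6 = 30240.
Total: 10 × 30240 = 302400.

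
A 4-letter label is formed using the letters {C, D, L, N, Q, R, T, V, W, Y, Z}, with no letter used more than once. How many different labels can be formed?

Choose and order 4 of the 11 symbols: the first letter has 11 options, the next 10, then 9, 8.
11 × 10 × 9 × 8 = 7920.

7920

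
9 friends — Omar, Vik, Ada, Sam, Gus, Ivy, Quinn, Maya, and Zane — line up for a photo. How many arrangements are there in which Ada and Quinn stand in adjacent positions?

80640

Place the 7 others and the Ada-Quinn pair as 8 objects in a line; the pair has 2 internal arrangements.
That gives 2 × 8! = 2 × 40320 = 80640.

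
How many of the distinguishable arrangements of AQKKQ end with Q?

12

Fix Q in the last position and arrange the remaining 4 letters.
Those 4 letters have K appearing twice, giving (4)!/(2!) = 12.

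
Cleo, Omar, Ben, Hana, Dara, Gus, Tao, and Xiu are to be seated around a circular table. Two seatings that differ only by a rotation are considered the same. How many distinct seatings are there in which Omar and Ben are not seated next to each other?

3600

Without the restriction there are (7)! = 5040 seatings.
Seatings with Omar beside Ben: treat them as a block with 2 internal orders, giving 2 × (6)! = 1440.
Subtracting, 5040 − 1440 = 3600.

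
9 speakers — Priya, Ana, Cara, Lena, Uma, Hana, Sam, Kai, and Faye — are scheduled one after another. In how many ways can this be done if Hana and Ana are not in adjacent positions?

There are 9! = 362880 arrangements in all. If Hana and Ana are adjacent, merging them into one block gives 2·(8)! = 80640 arrangements.
So 362880 − 80640 = 282240 arrangements keep them apart.

282240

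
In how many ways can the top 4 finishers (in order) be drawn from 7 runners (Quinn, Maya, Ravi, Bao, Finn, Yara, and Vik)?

840

There are 7 choices for 1st place, 6 for 2nd, and so on down to 4 for position 4.
That gives 7 × 6 × 5 × 4 = 840.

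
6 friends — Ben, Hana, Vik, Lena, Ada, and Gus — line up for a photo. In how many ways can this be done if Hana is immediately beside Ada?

240

Glue Hana and Ada into one block (2 internal orders), leaving 5 units to arrange in a row.
That gives 2 × 5! = 2 × 120 = 240.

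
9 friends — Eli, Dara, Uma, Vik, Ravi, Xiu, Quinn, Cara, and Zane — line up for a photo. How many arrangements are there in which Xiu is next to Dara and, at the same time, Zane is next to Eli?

20160

Treat {Xiu,Dara} as one block (2 orders) and {Zane,Eli} as another (2 orders).
That leaves 7 units to arrange: 2 × 2 × 7! = 4 × 5040 = 20160.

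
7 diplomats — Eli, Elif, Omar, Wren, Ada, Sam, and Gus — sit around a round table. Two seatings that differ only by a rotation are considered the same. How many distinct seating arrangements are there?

Seat Eli anywhere (absorbing the rotational symmetry), then permute the other 6: (6)! = 720.

720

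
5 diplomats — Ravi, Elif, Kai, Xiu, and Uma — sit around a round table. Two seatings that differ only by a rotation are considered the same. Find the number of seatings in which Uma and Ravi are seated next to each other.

12

Glue Uma and Ravi into a block (2 internal orders). Seating 4 units around a circle gives (3)! arrangements.
So 2 × (3)! = 2 × 6 = 12.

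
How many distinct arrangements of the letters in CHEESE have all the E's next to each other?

Treat the 3 copies of E as a single block. The multiset to arrange is then {EEE, C, H, S}, 4 items in all.
All 4 items are distinct, so there are (4)! = 24 arrangements.

24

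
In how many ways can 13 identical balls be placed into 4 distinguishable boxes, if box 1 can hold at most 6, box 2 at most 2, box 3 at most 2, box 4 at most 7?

By stars and bars, unrestricted non-negative solutions to x_1+…+x_4 = 13 number C(13+3,3) = 560.
Subtract solutions that violate a single cap (substitute x_i' = x_i − (cap_i+1)): x_1 ≥ 7 gives C(9,3) = 84; x_2 ≥ 3 gives C(13,3) = 286; x_3 ≥ 3 gives C(13,3) = 286; x_4 ≥ 8 gives C(8,3) = 56. Together 712.
Add back pairs where two caps are both exceeded: 20 + 20 + 0 + 120 + 10 + 10 = 180.
Subtract triples: 1 + 0 + 0 + 0 = 1.
By inclusion–exclusion the count is 560 − 712 + 180 − 1 = 27.

27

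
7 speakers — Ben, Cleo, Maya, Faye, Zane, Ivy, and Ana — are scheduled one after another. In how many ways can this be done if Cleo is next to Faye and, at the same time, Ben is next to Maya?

480

Treat {Cleo,Faye} as one block (2 orders) and {Ben,Maya} as another (2 orders).
That leaves 5 units to arrange: 2 × 2 × 5! = 4 × 120 = 480.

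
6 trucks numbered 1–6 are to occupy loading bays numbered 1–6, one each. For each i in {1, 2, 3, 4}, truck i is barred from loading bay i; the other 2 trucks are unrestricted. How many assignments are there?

362

Let Aᵢ (for 1 ≤ i ≤ 4) be the placements that put truck i in its forbidden loading bay. Any j of these fix j positions, leaving (6−j)! ways to fill the rest, and there are C(4,j) ways to pick which j.
By inclusion–exclusion, the number of valid placements is Σ_{j=0}^{4} (−1)^j C(4,j)·(6−j)!.
Computing: 720 − 480 + 144 − 24 + 2 = 362.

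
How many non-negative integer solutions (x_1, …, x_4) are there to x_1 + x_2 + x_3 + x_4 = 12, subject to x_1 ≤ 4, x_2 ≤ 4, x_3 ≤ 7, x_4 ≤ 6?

136

Ignoring the caps, the number of non-negative solutions to x_1+…+x_4 = 12 is C(15,3) = 455.
Subtract solutions that violate a single cap (substitute x_i' = x_i − (cap_i+1)): x_1 ≥ 5 gives C(10,3) = 120; x_2 ≥ 5 gives C(10,3) = 120; x_3 ≥ 8 gives C(7,3) = 35; x_4 ≥ 7 gives C(8,3) = 56. Together 331.
Add back pairs where two caps are both exceeded: 10 + 0 + 1 + 0 + 1 + 0 = 12.
By inclusion–exclusion the count is 455 − 331 + 12 = 136.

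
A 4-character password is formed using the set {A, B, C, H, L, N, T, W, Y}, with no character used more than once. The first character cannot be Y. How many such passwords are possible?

2688

The first character has 9−1 = 8 choices (anything except Y).
The remaining 3 characters are filled from the other 8 symbols without repetition: 8 × 7 × 6 = 336.
Total: 8 × 336 = 2688.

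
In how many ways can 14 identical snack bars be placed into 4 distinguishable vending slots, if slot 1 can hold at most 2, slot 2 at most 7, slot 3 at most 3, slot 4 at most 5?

By stars and bars, unrestricted non-negative solutions to x_1+…+x_4 = 14 number C(14+3,3) = 680.
Subtract solutions that violate a single cap (substitute x_i' = x_i − (cap_i+1)): x_1 ≥ 3 gives C(14,3) = 364; x_2 ≥ 8 gives C(9,3) = 84; x_3 ≥ 4 gives C(13,3) = 286; x_4 ≥ 6 gives C(11,3) = 165. Together 899.
Add back pairs where two caps are both exceeded: 20 + 120 + 56 + 10 + 1 + 35 = 242.
Subtract triples: 0 + 0 + 4 + 0 = 4.
By inclusion–exclusion the count is 680 − 899 + 242 − 4 = 19.

19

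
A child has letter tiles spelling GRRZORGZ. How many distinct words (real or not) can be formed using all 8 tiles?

GRRZORGZ has 8 letters with G appearing twice, R appearing 3 times, and Z appearing twice.
The number of distinct arrangements is 8!/(3!·2!·2!) = 40320/24 = 1680.

1680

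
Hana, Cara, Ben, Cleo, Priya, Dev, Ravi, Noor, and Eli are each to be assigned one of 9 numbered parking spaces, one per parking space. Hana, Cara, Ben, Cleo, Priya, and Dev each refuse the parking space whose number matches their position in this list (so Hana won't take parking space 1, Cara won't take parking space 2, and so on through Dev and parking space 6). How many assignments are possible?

Let Aᵢ (for 1 ≤ i ≤ 6) be the placements that put person i in their forbidden parking space. Any j of these fix j positions, leaving (9−j)! ways to fill the rest, and there are C(6,j) ways to pick which j.
By inclusion–exclusion, the number of valid placements is Σ_{j=0}^{6} (−1)^j C(6,j)·(9−j)!.
Computing: 362880 − 241920 + 75600 − 14400 + 1800 − 144 + 6 = 183822.

183822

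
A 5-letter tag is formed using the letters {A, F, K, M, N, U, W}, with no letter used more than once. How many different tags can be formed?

2520

Choose and order 5 of the 7 symbols: the first letter has 7 options, the next 6, and so on down to 3.
7 × 6 × 5 × 4 × 3 = 2520.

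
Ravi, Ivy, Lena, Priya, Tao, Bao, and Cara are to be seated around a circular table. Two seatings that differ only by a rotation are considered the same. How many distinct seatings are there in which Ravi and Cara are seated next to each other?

240

Treat {Ravi, Cara} as one unit (2 internal orders) and seat the resulting 6 units around the table: (5)! circular arrangements.
So 2 × (5)! = 2 × 120 = 240.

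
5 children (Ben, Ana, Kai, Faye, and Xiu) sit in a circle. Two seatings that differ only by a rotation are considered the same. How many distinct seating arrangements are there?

Around a circle, 5 distinct people have 5!/5 = (4)! = 24 rotationally distinct seatings.

24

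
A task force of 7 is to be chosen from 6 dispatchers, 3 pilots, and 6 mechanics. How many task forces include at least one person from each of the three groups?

5571

Unrestricted: C(15,7) = 6435 ways to pick any 7 of the 15.
Selections missing a whole group: no dispatchers → C(9,7) = 36; no pilots → C(12,7) = 792; no mechanics → C(9,7) = 36.
Add back selections omitting two groups (i.e. drawn from a single group): C(6,7) + C(3,7) + C(6,7) = 0.
By inclusion–exclusion: 6435 − 864 + 0 = 5571.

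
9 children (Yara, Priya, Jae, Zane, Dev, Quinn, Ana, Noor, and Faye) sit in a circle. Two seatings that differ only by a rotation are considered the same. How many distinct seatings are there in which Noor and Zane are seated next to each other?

10080

Glue Noor and Zane into a block (2 internal orders). Seating 8 units around a circle gives (7)! arrangements.
So 2 × (7)! = 2 × 5040 = 10080.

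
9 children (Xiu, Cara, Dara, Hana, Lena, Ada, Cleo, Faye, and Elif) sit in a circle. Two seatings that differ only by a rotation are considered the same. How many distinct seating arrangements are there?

40320

Fix one person's seat to break rotational symmetry; the remaining 8 people can be arranged in (8)! = 40320 ways.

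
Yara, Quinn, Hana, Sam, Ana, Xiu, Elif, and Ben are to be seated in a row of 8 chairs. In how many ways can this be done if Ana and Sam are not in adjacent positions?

There are 8! = 40320 arrangements in all. If Ana and Sam are adjacent, merging them into one block gives 2·(7)! = 10080 arrangements.
So 40320 − 10080 = 30240 arrangements keep them apart.

30240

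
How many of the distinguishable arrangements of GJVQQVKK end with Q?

Fix Q in the last position and arrange the remaining 7 letters.
Those 7 letters have K appearing twice and V appearing twice, giving (7)!/(2!·2!) = 1260.

1260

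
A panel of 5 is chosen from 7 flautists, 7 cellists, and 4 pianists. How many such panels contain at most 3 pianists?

8554

Split by how many pianists are chosen (0 through 3).
Sum: C(4,0)·C(14,5) + C(4,1)·C(14,4) + C(4,2)·C(14,3) + C(4,3)·C(14,2) = 2002 + 4004 + 2184 + 364 = 8554.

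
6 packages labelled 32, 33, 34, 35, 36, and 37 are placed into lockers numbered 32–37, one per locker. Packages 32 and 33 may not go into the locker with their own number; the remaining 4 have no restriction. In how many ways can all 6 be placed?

Let Aᵢ (for i ∈ {32, 33}) be the placements that put package i in its forbidden locker. Any j of these fix j positions, leaving (6−j)! ways to fill the rest, and there are C(2,j) ways to pick which j.
By inclusion–exclusion, the number of valid placements is Σ_{j=0}^{2} (−1)^j C(2,j)·(6−j)!.
Computing: 720 − 240 + 24 = 504.

504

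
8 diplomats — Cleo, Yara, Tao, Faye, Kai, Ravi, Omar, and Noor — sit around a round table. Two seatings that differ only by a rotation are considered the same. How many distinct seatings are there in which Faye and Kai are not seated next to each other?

All circular seatings of 8 people number (7)! = 5040.
Seatings with Faye beside Kai: treat them as a block with 2 internal orders, giving 2 × (6)! = 1440.
Subtracting, 5040 − 1440 = 3600.

3600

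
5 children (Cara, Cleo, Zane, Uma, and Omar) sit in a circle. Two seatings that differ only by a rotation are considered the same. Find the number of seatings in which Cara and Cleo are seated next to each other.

Glue Cara and Cleo into a block (2 internal orders). Seating 4 units around a circle gives (3)! arrangements.
So 2 × (3)! = 2 × 6 = 12.

12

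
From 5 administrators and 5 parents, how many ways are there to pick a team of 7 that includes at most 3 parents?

Split by how many parents are chosen (0 through 3).
Sum: C(5,0)·C(5,7) + C(5,1)·C(5,6) + C(5,2)·C(5,5) + C(5,3)·C(5,4) = 0 + 0 + 10 + 50 = 60.

60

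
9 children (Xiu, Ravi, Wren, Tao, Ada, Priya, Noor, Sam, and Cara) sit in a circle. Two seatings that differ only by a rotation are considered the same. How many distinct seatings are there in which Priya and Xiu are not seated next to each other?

All circular seatings of 9 people number (8)! = 40320.
Those with Priya next to Xiu: fuse the pair into one unit and seat 8 units around a circle — 2·(7)! = 10080.
Subtracting, 40320 − 10080 = 30240.

30240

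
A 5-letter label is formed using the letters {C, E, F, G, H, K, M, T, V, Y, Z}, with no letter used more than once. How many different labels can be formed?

Choose and order 5 of the 11 symbols: the first letter has 11 options, the next 10, and so on down to 7.
11 × 10 × 9 × 8 × 7 = 55440.

55440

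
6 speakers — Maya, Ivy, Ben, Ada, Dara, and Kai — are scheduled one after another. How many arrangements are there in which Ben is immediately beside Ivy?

Treat {Ben, Ivy} as a single unit. There are 5 units to order, and the pair itself can be ordered 2 ways.
So the count is 2·(5)! = 240.

240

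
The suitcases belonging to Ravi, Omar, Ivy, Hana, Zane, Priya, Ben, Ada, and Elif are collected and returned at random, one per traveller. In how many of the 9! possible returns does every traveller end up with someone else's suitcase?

Count assignments avoiding every fixed point. For any j of the 9 travellers fixed to their own suitcase, the other 9−j can be arranged in (9−j)! ways.
By inclusion–exclusion this is Σ_{j=0}^{9} (−1)^j C(9,j)·(9−j)!.
Computing: 362880 − 362880 + 181440 − 60480 + 15120 − 3024 + 504 − 72 + 9 − 1 = 133496.

133496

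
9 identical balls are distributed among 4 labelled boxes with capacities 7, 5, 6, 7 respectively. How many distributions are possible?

Without the upper bounds there are C(12,3) = 220 ways to split 9 among 4 boxes.
Subtract solutions that violate a single cap (substitute x_i' = x_i − (cap_i+1)): x_1 ≥ 8 gives C(4,3) = 4; x_2 ≥ 6 gives C(6,3) = 20; x_3 ≥ 7 gives C(5,3) = 10; x_4 ≥ 8 gives C(4,3) = 4. Together 38.
No two caps can be exceeded simultaneously, so the pair terms are all 0.
By inclusion–exclusion the count is 220 − 38 + 0 = 182.

182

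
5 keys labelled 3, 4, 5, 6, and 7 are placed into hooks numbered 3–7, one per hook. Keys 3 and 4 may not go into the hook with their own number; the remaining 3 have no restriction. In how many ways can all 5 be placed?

78

Let Aᵢ (for i ∈ {3, 4}) be the placements that put key i in its forbidden hook. Any j of these fix j positions, leaving (5−j)! ways to fill the rest, and there are C(2,j) ways to pick which j.
By inclusion–exclusion, the number of valid placements is Σ_{j=0}^{2} (−1)^j C(2,j)·(5−j)!.
Computing: 120 − 48 + 6 = 78.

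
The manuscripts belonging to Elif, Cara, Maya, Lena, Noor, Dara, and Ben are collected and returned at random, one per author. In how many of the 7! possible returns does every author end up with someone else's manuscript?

1854

Count assignments avoiding every fixed point. For any j of the 7 authors fixed to their own manuscript, the other 7−j can be arranged in (7−j)! ways.
By inclusion–exclusion this is Σ_{j=0}^{7} (−1)^j C(7,j)·(7−j)!.
Computing: 5040 − 5040 + 2520 − 840 + 210 − 42 + 7 − 1 = 1854.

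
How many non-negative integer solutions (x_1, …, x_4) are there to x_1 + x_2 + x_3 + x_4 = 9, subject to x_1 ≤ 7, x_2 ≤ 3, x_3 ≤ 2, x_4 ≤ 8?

85

Without the upper bounds there are C(12,3) = 220 ways to split 9 among 4 variables.
Subtract solutions that violate a single cap (substitute x_i' = x_i − (cap_i+1)): x_1 ≥ 8 gives C(4,3) = 4; x_2 ≥ 4 gives C(8,3) = 56; x_3 ≥ 3 gives C(9,3) = 84; x_4 ≥ 9 gives C(3,3) = 1. Together 145.
Add back pairs where two caps are both exceeded: 0 + 0 + 0 + 10 + 0 + 0 = 10.
By inclusion–exclusion the count is 220 − 145 + 10 = 85.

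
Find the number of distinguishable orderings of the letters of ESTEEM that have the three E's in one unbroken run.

24

Treat the 3 copies of E as a single block. The multiset to arrange is then {EEE, M, S, T}, 4 items in all.
All 4 items are distinct, so there are (4)! = 24 arrangements.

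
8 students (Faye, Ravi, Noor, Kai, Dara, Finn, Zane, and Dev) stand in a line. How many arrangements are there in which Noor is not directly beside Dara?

There are 8! = 40320 arrangements in all. If Noor and Dara are adjacent, merging them into one block gives 2·(7)! = 10080 arrangements.
Complementary counting: 40320 − 10080 = 30240.

30240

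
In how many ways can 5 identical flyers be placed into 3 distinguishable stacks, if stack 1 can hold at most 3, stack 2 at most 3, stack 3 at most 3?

By stars and bars, unrestricted non-negative solutions to x_1+…+x_3 = 5 number C(5+2,2) = 21.
Subtract solutions that violate a single cap (substitute x_i' = x_i − (cap_i+1)): x_1 ≥ 4 gives C(3,2) = 3; x_2 ≥ 4 gives C(3,2) = 3; x_3 ≥ 4 gives C(3,2) = 3. Together 9.
No two caps can be exceeded simultaneously, so the pair terms are all 0.
By inclusion–exclusion the count is 21 − 9 + 0 = 12.

12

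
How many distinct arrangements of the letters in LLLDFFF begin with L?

60

Fix L in the first position and arrange the remaining 6 letters.
Those 6 letters have F appearing 3 times and L appearing twice, giving (6)!/(3!·2!) = 60.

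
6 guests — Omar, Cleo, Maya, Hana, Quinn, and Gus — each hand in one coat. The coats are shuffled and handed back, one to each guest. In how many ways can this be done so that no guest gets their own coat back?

This is the derangement count D_6: permutations of 6 items with no fixed point.
By inclusion–exclusion this is Σ_{j=0}^{6} (−1)^j C(6,j)·(6−j)!.
Computing: 720 − 720 + 360 − 120 + 30 − 6 + 1 = 265.

265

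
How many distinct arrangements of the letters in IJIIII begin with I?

With the first slot taken by I, it remains to arrange the other 5 letters (JIIII).
Those 5 letters have I appearing 4 times, giving (5)!/(4!) = 5.

5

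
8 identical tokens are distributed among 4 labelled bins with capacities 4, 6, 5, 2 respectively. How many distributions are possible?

76

Without the upper bounds there are C(11,3) = 165 ways to split 8 among 4 bins.
Subtract solutions that violate a single cap (substitute x_i' = x_i − (cap_i+1)): x_1 ≥ 5 gives C(6,3) = 20; x_2 ≥ 7 gives C(4,3) = 4; x_3 ≥ 6 gives C(5,3) = 10; x_4 ≥ 3 gives C(8,3) = 56. Together 90.
Add back pairs where two caps are both exceeded: 0 + 0 + 1 + 0 + 0 + 0 = 1.
By inclusion–exclusion the count is 165 − 90 + 1 = 76.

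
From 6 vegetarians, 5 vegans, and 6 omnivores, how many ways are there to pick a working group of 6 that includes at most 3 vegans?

12034

Split by how many vegans are chosen (0 through 3).
Sum: C(5,0)·C(12,6) + C(5,1)·C(12,5) + C(5,2)·C(12,4) + C(5,3)·C(12,3) = 924 + 3960 + 4950 + 2200 = 12034.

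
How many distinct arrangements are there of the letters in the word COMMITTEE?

Letter multiplicities in COMMITTEE: C×1, E×2, I×1, M×2, O×1, T×2.
So there are 9! / (2!·2!·2!) = 45360 distinguishable arrangements.

45360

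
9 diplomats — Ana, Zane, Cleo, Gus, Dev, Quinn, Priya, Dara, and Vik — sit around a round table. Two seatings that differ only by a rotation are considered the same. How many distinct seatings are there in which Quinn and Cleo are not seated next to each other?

30240

All circular seatings of 9 people number (8)! = 40320.
Seatings with Quinn beside Cleo: treat them as a block with 2 internal orders, giving 2 × (7)! = 10080.
Subtracting, 40320 − 10080 = 30240.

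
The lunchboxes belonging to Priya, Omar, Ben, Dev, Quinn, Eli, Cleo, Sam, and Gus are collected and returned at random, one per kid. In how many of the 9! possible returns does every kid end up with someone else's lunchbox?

Let Aᵢ be the assignments in which kid i gets their own lunchbox. We want the size of the complement of A₁∪…∪A_9.
By inclusion–exclusion this is Σ_{j=0}^{9} (−1)^j C(9,j)·(9−j)!.
Computing: 362880 − 362880 + 181440 − 60480 + 15120 − 3024 + 504 − 72 + 9 − 1 = 133496.

133496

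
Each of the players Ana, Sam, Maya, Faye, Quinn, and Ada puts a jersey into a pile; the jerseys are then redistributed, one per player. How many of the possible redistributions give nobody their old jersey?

This is the derangement count D_6: permutations of 6 items with no fixed point.
By inclusion–exclusion this is Σ_{j=0}^{6} (−1)^j C(6,j)·(6−j)!.
Computing: 720 − 720 + 360 − 120 + 30 − 6 + 1 = 265.

265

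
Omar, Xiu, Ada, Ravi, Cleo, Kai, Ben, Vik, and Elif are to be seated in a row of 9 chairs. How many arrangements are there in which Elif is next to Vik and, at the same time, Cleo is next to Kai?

20160

Treat {Elif,Vik} as one block (2 orders) and {Cleo,Kai} as another (2 orders).
That leaves 7 units to arrange: 2 × 2 × 7! = 4 × 5040 = 20160.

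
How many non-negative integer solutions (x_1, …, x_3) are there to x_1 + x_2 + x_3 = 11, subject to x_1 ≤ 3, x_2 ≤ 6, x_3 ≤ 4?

6

Ignoring the caps, the number of non-negative solutions to x_1+…+x_3 = 11 is C(13,2) = 78.
Subtract solutions that violate a single cap (substitute x_i' = x_i − (cap_i+1)): x_1 ≥ 4 gives C(9,2) = 36; x_2 ≥ 7 gives C(6,2) = 15; x_3 ≥ 5 gives C(8,2) = 28. Together 79.
Add back pairs where two caps are both exceeded: 1 + 6 + 0 = 7.
By inclusion–exclusion the count is 78 − 79 + 7 = 6.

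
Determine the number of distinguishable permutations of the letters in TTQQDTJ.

Letter multiplicities in TTQQDTJ: D×1, J×1, Q×2, T×3.
Dividing 7! = 5040 by 3!·2! = 12 for the repeated letters gives 420.

420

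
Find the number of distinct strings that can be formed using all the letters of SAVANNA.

420

SAVANNA has 7 letters with A appearing 3 times and N appearing twice.
The number of distinct arrangements is 7!/(3!·2!) = 5040/12 = 420.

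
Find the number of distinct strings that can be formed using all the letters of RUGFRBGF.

5040

RUGFRBGF has 8 letters with F appearing twice, G appearing twice, and R appearing twice.
So there are 8! / (2!·2!·2!) = 5040 distinguishable arrangements.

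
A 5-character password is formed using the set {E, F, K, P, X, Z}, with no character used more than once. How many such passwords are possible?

720

With no repetition, fill the 5 characters in order: 6 choices, then 5, down to 2.
6 × 5 × 4 × 3 × 2 = 720.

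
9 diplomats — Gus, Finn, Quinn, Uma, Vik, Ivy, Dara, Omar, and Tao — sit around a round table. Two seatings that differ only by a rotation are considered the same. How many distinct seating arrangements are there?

Fix one person's seat to break rotational symmetry; the remaining 8 people can be arranged in (8)! = 40320 ways.

40320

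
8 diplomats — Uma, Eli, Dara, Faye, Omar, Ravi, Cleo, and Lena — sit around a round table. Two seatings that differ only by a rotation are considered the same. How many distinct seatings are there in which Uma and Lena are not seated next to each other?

3600

All circular seatings of 8 people number (7)! = 5040.
Those with Uma next to Lena: fuse the pair into one unit and seat 7 units around a circle — 2·(6)! = 1440.
Subtracting, 5040 − 1440 = 3600.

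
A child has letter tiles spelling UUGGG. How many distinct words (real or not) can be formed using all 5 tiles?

The 5 letters of UUGGG have repeats: G appearing 3 times and U appearing twice.
Dividing 5! = 120 by 3!·2! = 12 for the repeated letters gives 10.

10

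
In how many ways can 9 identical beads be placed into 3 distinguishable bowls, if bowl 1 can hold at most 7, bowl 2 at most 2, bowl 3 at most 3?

9

Ignoring the caps, the number of non-negative solutions to x_1+…+x_3 = 9 is C(11,2) = 55.
Subtract solutions that violate a single cap (substitute x_i' = x_i − (cap_i+1)): x_1 ≥ 8 gives C(3,2) = 3; x_2 ≥ 3 gives C(8,2) = 28; x_3 ≥ 4 gives C(7,2) = 21. Together 52.
Add back pairs where two caps are both exceeded: 0 + 0 + 6 = 6.
By inclusion–exclusion the count is 55 − 52 + 6 = 9.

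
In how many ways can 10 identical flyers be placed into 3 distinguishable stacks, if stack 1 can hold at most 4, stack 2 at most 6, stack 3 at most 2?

Ignoring the caps, the number of non-negative solutions to x_1+…+x_3 = 10 is C(12,2) = 66.
Subtract solutions that violate a single cap (substitute x_i' = x_i − (cap_i+1)): x_1 ≥ 5 gives C(7,2) = 21; x_2 ≥ 7 gives C(5,2) = 10; x_3 ≥ 3 gives C(9,2) = 36. Together 67.
Add back pairs where two caps are both exceeded: 0 + 6 + 1 = 7.
By inclusion–exclusion the count is 66 − 67 + 7 = 6.

6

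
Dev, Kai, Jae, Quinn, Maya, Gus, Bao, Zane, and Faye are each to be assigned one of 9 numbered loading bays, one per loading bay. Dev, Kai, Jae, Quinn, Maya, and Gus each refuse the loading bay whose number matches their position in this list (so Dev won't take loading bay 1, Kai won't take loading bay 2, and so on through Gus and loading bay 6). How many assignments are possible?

183822

Let Aᵢ (for 1 ≤ i ≤ 6) be the placements that put person i in their forbidden loading bay. Any j of these fix j positions, leaving (9−j)! ways to fill the rest, and there are C(6,j) ways to pick which j.
By inclusion–exclusion, the number of valid placements is Σ_{j=0}^{6} (−1)^j C(6,j)·(9−j)!.
Computing: 362880 − 241920 + 75600 − 14400 + 1800 − 144 + 6 = 183822.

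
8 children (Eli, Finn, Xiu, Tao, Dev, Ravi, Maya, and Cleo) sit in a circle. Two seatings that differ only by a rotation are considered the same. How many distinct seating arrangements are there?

Around a circle, 8 distinct people have 8!/8 = (7)! = 5040 rotationally distinct seatings.

5040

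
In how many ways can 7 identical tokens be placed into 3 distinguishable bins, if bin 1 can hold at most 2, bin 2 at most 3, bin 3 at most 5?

9

By stars and bars, unrestricted non-negative solutions to x_1+…+x_3 = 7 number C(7+2,2) = 36.
Subtract solutions that violate a single cap (substitute x_i' = x_i − (cap_i+1)): x_1 ≥ 3 gives C(6,2) = 15; x_2 ≥ 4 gives C(5,2) = 10; x_3 ≥ 6 gives C(3,2) = 3. Together 28.
Add back pairs where two caps are both exceeded: 1 + 0 + 0 = 1.
By inclusion–exclusion the count is 36 − 28 + 1 = 9.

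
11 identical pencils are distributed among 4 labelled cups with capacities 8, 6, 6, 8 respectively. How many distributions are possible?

By stars and bars, unrestricted non-negative solutions to x_1+…+x_4 = 11 number C(11+3,3) = 364.
Subtract solutions that violate a single cap (substitute x_i' = x_i − (cap_i+1)): x_1 ≥ 9 gives C(5,3) = 10; x_2 ≥ 7 gives C(7,3) = 35; x_3 ≥ 7 gives C(7,3) = 35; x_4 ≥ 9 gives C(5,3) = 10. Together 90.
No two caps can be exceeded simultaneously, so the pair terms are all 0.
By inclusion–exclusion the count is 364 − 90 + 0 = 274.

274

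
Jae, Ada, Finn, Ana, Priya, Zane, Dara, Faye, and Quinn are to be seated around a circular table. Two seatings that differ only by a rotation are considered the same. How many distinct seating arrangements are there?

40320

Seat Jae anywhere (absorbing the rotational symmetry), then permute the other 8: (8)! = 40320.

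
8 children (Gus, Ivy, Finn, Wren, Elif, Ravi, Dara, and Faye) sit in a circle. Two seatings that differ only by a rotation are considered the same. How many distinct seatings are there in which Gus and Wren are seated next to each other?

1440

Glue Gus and Wren into a block (2 internal orders). Seating 7 units around a circle gives (6)! arrangements.
So 2 × (6)! = 2 × 720 = 1440.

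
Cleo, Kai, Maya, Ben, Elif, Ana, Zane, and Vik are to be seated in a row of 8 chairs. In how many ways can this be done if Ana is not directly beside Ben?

30240

Of the 8! = 40320 arrangements, those with Ana and Ben adjacent number 2 × 7! = 10080 (treat the pair as a block with 2 internal orders).
Complementary counting: 40320 − 10080 = 30240.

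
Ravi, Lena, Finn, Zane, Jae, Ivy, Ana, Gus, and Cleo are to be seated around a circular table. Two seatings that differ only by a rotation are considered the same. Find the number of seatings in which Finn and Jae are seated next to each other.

Treat {Finn, Jae} as one unit (2 internal orders) and seat the resulting 8 units around the table: (7)! circular arrangements.
So 2 × (7)! = 2 × 5040 = 10080.

10080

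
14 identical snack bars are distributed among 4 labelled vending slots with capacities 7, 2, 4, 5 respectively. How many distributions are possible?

31

Without the upper bounds there are C(17,3) = 680 ways to split 14 among 4 vending slots.
Subtract solutions that violate a single cap (substitute x_i' = x_i − (cap_i+1)): x_1 ≥ 8 gives C(9,3) = 84; x_2 ≥ 3 gives C(14,3) = 364; x_3 ≥ 5 gives C(12,3) = 220; x_4 ≥ 6 gives C(11,3) = 165. Together 833.
Add back pairs where two caps are both exceeded: 20 + 4 + 1 + 84 + 56 + 20 = 185.
Subtract triples: 0 + 0 + 0 + 1 = 1.
By inclusion–exclusion the count is 680 − 833 + 185 − 1 = 31.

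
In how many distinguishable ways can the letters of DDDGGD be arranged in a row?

15

Letter multiplicities in DDDGGD: D×4, G×2.
So there are 6! / (4!·2!) = 15 distinguishable arrangements.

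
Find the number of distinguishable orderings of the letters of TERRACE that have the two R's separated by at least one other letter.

Total arrangements of TERRACE: 7!/(2!·2!) = 1260.
Arrangements with the R's together: treat RR as one letter, giving (6)!/(2!) = 360.
Subtracting, 1260 − 360 = 900 arrangements keep the R's apart.

900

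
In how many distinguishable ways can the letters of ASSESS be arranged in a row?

ASSESS has 6 letters with S appearing 4 times.
So there are 6! / (4!) = 30 distinguishable arrangements.

30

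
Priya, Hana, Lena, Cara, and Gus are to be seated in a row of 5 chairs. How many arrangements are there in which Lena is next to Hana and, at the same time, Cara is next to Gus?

24

Treat {Lena,Hana} as one block (2 orders) and {Cara,Gus} as another (2 orders).
That leaves 3 units to arrange: 2 × 2 × 3! = 4 × 6 = 24.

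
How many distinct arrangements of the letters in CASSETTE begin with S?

With the first slot taken by S, it remains to arrange the other 7 letters (CASETTE).
Those 7 letters have E appearing twice and T appearing twice, giving (7)!/(2!·2!) = 1260.

1260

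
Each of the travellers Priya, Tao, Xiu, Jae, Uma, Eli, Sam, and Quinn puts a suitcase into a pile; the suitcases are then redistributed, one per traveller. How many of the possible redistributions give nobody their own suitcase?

Let Aᵢ be the assignments in which traveller i gets their own suitcase. We want the size of the complement of A₁∪…∪A_8.
By inclusion–exclusion this is Σ_{j=0}^{8} (−1)^j C(8,j)·(8−j)!.
Computing: 40320 − 40320 + 20160 − 6720 + 1680 − 336 + 56 − 8 + 1 = 14833.

14833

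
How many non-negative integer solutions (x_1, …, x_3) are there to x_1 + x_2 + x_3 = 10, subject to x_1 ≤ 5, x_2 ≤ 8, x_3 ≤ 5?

33

By stars and bars, unrestricted non-negative solutions to x_1+…+x_3 = 10 number C(10+2,2) = 66.
Subtract solutions that violate a single cap (substitute x_i' = x_i − (cap_i+1)): x_1 ≥ 6 gives C(6,2) = 15; x_2 ≥ 9 gives C(3,2) = 3; x_3 ≥ 6 gives C(6,2) = 15. Together 33.
No two caps can be exceeded simultaneously, so the pair terms are all 0.
By inclusion–exclusion the count is 66 − 33 + 0 = 33.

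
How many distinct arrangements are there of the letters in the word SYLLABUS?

The 8 letters of SYLLABUS have repeats: L appearing twice and S appearing twice.
The number of distinct arrangements is 8!/(2!·2!) = 40320/4 = 10080.

10080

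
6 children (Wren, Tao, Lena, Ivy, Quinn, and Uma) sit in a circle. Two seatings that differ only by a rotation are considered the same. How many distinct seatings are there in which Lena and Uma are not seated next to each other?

Without the restriction there are (5)! = 120 seatings.
Those with Lena next to Uma: fuse the pair into one unit and seat 5 units around a circle — 2·(4)! = 48.
Subtracting, 120 − 48 = 72.

72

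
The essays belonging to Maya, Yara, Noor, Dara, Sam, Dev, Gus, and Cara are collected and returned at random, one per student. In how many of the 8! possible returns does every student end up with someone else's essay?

14833

Let Aᵢ be the assignments in which student i gets their own essay. We want the size of the complement of A₁∪…∪A_8.
By inclusion–exclusion this is Σ_{j=0}^{8} (−1)^j C(8,j)·(8−j)!.
Computing: 40320 − 40320 + 20160 − 6720 + 1680 − 336 + 56 − 8 + 1 = 14833.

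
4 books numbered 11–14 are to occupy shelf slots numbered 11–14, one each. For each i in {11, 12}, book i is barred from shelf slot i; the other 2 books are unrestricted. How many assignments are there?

Let Aᵢ (for i ∈ {11, 12}) be the placements that put book i in its forbidden shelf slot. Any j of these fix j positions, leaving (4−j)! ways to fill the rest, and there are C(2,j) ways to pick which j.
By inclusion–exclusion, the number of valid placements is Σ_{j=0}^{2} (−1)^j C(2,j)·(4−j)!.
Computing: 24 − 12 + 2 = 14.

14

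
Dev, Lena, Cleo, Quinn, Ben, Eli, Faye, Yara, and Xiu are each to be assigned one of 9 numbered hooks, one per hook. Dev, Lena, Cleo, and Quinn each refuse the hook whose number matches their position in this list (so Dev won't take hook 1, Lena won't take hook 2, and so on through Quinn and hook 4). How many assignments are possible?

Let Aᵢ (for 1 ≤ i ≤ 4) be the placements that put person i in their forbidden hook. Any j of these fix j positions, leaving (9−j)! ways to fill the rest, and there are C(4,j) ways to pick which j.
By inclusion–exclusion, the number of valid placements is Σ_{j=0}^{4} (−1)^j C(4,j)·(9−j)!.
Computing: 362880 − 161280 + 30240 − 2880 + 120 = 229080.

229080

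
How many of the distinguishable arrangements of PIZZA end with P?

Fix P in the last position and arrange the remaining 4 letters.
Those 4 letters have Z appearing twice, giving (4)!/(2!) = 12.

12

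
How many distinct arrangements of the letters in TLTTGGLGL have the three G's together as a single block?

Treat the 3 copies of G as a single block. The multiset to arrange is then {GGG, L, L, L, T, T, T}, 7 items in all.
That gives (7)!/(3!·3!) = 140 arrangements.

140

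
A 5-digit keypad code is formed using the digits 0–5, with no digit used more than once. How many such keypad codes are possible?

720

Choose and order 5 of the 6 symbols: the first digit has 6 options, the next 5, and so on down to 2.
That product is 6 × 5 × 4 × 3 × 2 = 720.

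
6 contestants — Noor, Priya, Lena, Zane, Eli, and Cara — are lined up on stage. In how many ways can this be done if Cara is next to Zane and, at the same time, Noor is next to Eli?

96

Treat {Cara,Zane} as one block (2 orders) and {Noor,Eli} as another (2 orders).
That leaves 4 units to arrange: 2 × 2 × 4! = 4 × 24 = 96.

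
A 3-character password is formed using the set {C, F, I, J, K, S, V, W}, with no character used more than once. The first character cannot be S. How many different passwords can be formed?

The first character has 8−1 = 7 choices (anything except S).
The remaining 2 characters are filled from the other 7 symbols without repetition: 7 × 6 = 42.
Total: 7 × 42 = 294.

294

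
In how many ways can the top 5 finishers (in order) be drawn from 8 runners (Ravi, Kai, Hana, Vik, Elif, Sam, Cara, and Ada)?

6720

This is an ordered selection of 5 from 8: P(8,5).
That gives 8 × 7 × 6 × 5 × 4 = 6720.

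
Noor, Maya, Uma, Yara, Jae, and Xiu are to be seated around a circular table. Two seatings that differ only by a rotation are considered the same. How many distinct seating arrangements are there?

120

Fix one person's seat to break rotational symmetry; the remaining 5 people can be arranged in (5)! = 120 ways.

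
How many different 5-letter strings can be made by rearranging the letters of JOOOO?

Letter multiplicities in JOOOO: J×1, O×4.
So there are 5! / (4!) = 5 distinguishable arrangements.

5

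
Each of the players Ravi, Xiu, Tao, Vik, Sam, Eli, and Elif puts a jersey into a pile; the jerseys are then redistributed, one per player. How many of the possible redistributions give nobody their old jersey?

1854

Count assignments avoiding every fixed point. For any j of the 7 players fixed to their old jersey, the other 7−j can be arranged in (7−j)! ways.
By inclusion–exclusion this is Σ_{j=0}^{7} (−1)^j C(7,j)·(7−j)!.
Computing: 5040 − 5040 + 2520 − 840 + 210 − 42 + 7 − 1 = 1854.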